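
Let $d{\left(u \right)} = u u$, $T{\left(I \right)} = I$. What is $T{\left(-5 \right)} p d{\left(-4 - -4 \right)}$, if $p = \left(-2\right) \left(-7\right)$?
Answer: $0$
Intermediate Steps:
$d{\left(u \right)} = u^{2}$
$p = 14$
$T{\left(-5 \right)} p d{\left(-4 - -4 \right)} = \left(-5\right) 14 \left(-4 - -4\right)^{2} = - 70 \left(-4 + 4\right)^{2} = - 70 \cdot 0^{2} = \left(-70\right) 0 = 0$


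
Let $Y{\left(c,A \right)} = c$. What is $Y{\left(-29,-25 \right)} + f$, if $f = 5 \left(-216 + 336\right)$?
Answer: $571$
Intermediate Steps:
$f = 600$ ($f = 5 \cdot 120 = 600$)
$Y{\left(-29,-25 \right)} + f = -29 + 600 = 571$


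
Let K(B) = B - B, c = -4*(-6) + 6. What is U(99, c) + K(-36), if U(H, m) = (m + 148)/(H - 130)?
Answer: -178/31 ≈ -5.7419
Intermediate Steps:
c = 30 (c = 24 + 6 = 30)
K(B) = 0
U(H, m) = (148 + m)/(-130 + H)
U(99, c) + K(-36) = (148 + 30)/(-130 + 99) + 0 = 178/(-31) + 0 = -1/31*178 + 0 = -178/31 + 0 = -178/31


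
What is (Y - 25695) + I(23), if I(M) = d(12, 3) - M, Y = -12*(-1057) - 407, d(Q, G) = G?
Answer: -13438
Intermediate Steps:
Y = 12277 (Y = 12684 - 407 = 12277)
I(M) = 3 - M
(Y - 25695) + I(23) = (12277 - 25695) + (3 - 1*23) = -13418 + (3 - 23) = -13418 - 20 = -13438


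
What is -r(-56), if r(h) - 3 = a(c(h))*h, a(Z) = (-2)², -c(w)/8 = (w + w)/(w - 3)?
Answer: 221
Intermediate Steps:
c(w) = -16*w/(-3 + w) (c(w) = -8*(w + w)/(w - 3) = -8*2*w/(-3 + w) = -16*w/(-3 + w))
a(Z) = 4
r(h) = 3 + 4*h
-r(-56) = -(3 + 4*(-56)) = -(3 - 224) = -1*(-221) = 221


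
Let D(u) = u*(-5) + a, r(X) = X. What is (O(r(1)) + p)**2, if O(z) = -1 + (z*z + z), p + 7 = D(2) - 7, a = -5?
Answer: 784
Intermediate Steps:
D(u) = -5 - 5*u (D(u) = u*(-5) - 5 = -5*u - 5 = -5 - 5*u)
p = -29 (p = -7 + ((-5 - 5*2) - 7) = -7 + ((-5 - 10) - 7) = -7 + (-15 - 7) = -7 - 22 = -29)
O(z) = -1 + z + z**2 (O(z) = -1 + (z**2 + z) = -1 + (z + z**2) = -1 + z + z**2)
(O(r(1)) + p)**2 = ((-1 + 1 + 1**2) - 29)**2 = ((-1 + 1 + 1) - 29)**2 = (1 - 29)**2 = (-28)**2 = 784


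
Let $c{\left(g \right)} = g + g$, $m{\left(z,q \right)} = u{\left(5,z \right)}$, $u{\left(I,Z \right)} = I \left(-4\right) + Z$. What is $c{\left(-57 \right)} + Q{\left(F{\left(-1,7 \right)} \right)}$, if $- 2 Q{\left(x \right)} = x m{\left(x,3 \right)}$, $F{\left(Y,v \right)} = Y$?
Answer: $- \frac{249}{2} \approx -124.5$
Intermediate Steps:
$u{\left(I,Z \right)} = Z - 4 I$ ($u{\left(I,Z \right)} = - 4 I + Z = Z - 4 I$)
$m{\left(z,q \right)} = -20 + z$ ($m{\left(z,q \right)} = z - 20 = -20 + z$)
$Q{\left(x \right)} = - \frac{x \left(-20 + x\right)}{2}$
$c{\left(g \right)} = 2 g$
$c{\left(-57 \right)} + Q{\left(F{\left(-1,7 \right)} \right)} = 2 \left(-57\right) + \frac{1}{2} \left(-1\right) \left(20 - -1\right) = -114 + \frac{1}{2} \left(-1\right) \left(20 + 1\right) = -114 + \frac{1}{2} \left(-1\right) 21 = -114 - \frac{21}{2} = - \frac{249}{2}$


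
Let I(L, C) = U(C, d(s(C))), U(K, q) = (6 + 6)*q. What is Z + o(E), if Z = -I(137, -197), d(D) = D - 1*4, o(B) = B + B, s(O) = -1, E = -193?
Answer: -326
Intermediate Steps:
o(B) = 2*B
d(D) = -4 + D (d(D) = D - 4 = -4 + D)
U(K, q) = 12*q
I(L, C) = -60 (I(L, C) = 12*(-4 - 1) = 12*(-5) = -60)
Z = 60 (Z = -1*(-60) = 60)
Z + o(E) = 60 + 2*(-193) = 60 - 386 = -326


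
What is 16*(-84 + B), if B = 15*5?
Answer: -144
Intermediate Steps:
B = 75
16*(-84 + B) = 16*(-84 + 75) = 16*(-9) = -144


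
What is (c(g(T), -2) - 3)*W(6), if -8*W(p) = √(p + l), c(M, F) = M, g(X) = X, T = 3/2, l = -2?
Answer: 3/8 ≈ 0.37500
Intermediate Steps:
T = 3/2 (T = 3*(½) = 3/2 ≈ 1.5000)
W(p) = -√(-2 + p)/8 (W(p) = -√(p - 2)/8 = -√(-2 + p)/8)
(c(g(T), -2) - 3)*W(6) = (3/2 - 3)*(-√(-2 + 6)/8) = -(-3)*√4/16 = -(-3)*2/16 = -3/2*(-¼) = 3/8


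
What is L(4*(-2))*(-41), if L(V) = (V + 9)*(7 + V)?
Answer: 41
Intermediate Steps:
L(V) = (7 + V)*(9 + V) (L(V) = (9 + V)*(7 + V) = (7 + V)*(9 + V))
L(4*(-2))*(-41) = (63 + (4*(-2))² + 16*(4*(-2)))*(-41) = (63 + (-8)² + 16*(-8))*(-41) = (63 + 64 - 128)*(-41) = -1*(-41) = 41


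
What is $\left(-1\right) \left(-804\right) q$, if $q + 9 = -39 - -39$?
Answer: $-7236$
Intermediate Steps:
$q = -9$ ($q = -9 - 0 = -9 + \left(-39 + 39\right) = -9 + 0 = -9$)
$\left(-1\right) \left(-804\right) q = \left(-1\right) \left(-804\right) \left(-9\right) = 804 \left(-9\right) = -7236$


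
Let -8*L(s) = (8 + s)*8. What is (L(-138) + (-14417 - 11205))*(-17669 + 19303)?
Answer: -41653928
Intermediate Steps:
L(s) = -8 - s (L(s) = -(8 + s)*8/8 = -(64 + 8*s)/8 = -8 - s)
(L(-138) + (-14417 - 11205))*(-17669 + 19303) = ((-8 - 1*(-138)) + (-14417 - 11205))*(-17669 + 19303) = ((-8 + 138) - 25622)*1634 = (130 - 25622)*1634 = -25492*1634 = -41653928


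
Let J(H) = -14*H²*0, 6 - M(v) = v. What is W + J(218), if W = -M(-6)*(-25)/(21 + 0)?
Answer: 100/7 ≈ 14.286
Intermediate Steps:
M(v) = 6 - v
J(H) = 0
W = 100/7 (W = -(6 - 1*(-6))*(-25)/(21 + 0) = -(6 + 6)*(-25)/21 = -12*(-25)/21 = -(-300)/21 = -1*(-100/7) = 100/7 ≈ 14.286)
W + J(218) = 100/7 + 0 = 100/7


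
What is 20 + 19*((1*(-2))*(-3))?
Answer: 134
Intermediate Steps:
20 + 19*((1*(-2))*(-3)) = 20 + 19*(-2*(-3)) = 20 + 19*6 = 20 + 114 = 134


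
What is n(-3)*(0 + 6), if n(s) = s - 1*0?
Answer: -18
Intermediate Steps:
n(s) = s (n(s) = s + 0 = s)
n(-3)*(0 + 6) = -3*(0 + 6) = -3*6 = -18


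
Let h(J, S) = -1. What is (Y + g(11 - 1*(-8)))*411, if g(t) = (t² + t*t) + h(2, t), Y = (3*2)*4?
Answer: 306195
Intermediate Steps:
Y = 24 (Y = 6*4 = 24)
g(t) = -1 + 2*t² (g(t) = (t² + t*t) - 1 = (t² + t²) - 1 = 2*t² - 1 = -1 + 2*t²)
(Y + g(11 - 1*(-8)))*411 = (24 + (-1 + 2*(11 - 1*(-8))²))*411 = (24 + (-1 + 2*(11 + 8)²))*411 = (24 + (-1 + 2*19²))*411 = (24 + (-1 + 2*361))*411 = (24 + (-1 + 722))*411 = (24 + 721)*411 = 745*411 = 306195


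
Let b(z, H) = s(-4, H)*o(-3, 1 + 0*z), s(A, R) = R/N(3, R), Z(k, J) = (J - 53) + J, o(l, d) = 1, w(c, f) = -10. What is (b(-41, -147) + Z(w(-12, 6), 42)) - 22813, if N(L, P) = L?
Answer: -22831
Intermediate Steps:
Z(k, J) = -53 + 2*J (Z(k, J) = (-53 + J) + J = -53 + 2*J)
s(A, R) = R/3
b(z, H) = H/3 (b(z, H) = (H/3)*1 = H/3)
(b(-41, -147) + Z(w(-12, 6), 42)) - 22813 = ((1/3)*(-147) + (-53 + 2*42)) - 22813 = (-49 + (-53 + 84)) - 22813 = (-49 + 31) - 22813 = -18 - 22813 = -22831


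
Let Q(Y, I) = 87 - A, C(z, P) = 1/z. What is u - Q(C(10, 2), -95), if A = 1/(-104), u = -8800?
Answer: -924249/104 ≈ -8887.0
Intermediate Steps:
A = -1/104 ≈ -0.0096154
Q(Y, I) = 9049/104 (Q(Y, I) = 87 - 1*(-1/104) = 87 + 1/104 = 9049/104)
u - Q(C(10, 2), -95) = -8800 - 1*9049/104 = -8800 - 9049/104 = -924249/104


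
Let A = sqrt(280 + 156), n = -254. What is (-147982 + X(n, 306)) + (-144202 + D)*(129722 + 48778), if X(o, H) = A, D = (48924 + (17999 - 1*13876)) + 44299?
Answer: -8363943982 + 2*sqrt(109) ≈ -8.3639e+9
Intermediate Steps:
D = 97346 (D = (48924 + (17999 - 13876)) + 44299 = (48924 + 4123) + 44299 = 53047 + 44299 = 97346)
A = 2*sqrt(109) (A = sqrt(436) = 2*sqrt(109) ≈ 20.881)
X(o, H) = 2*sqrt(109)
(-147982 + X(n, 306)) + (-144202 + D)*(129722 + 48778) = (-147982 + 2*sqrt(109)) + (-144202 + 97346)*(129722 + 48778) = (-147982 + 2*sqrt(109)) - 46856*178500 = (-147982 + 2*sqrt(109)) - 8363796000 = -8363943982 + 2*sqrt(109)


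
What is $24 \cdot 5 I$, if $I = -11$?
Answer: $-1320$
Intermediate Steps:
$24 \cdot 5 I = 24 \cdot 5 \left(-11\right) = 120 \left(-11\right) = -1320$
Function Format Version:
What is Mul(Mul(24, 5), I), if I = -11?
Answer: -1320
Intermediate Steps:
Mul(Mul(24, 5), I) = Mul(Mul(24, 5), -11) = Mul(120, -11) = -1320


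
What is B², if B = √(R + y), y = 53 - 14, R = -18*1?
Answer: 21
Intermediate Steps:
R = -18
y = 39
B = √21 (B = √(-18 + 39) = √21 ≈ 4.5826)
B² = (√21)² = 21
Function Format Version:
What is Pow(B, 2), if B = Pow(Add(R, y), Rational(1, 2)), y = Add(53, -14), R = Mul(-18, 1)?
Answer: 21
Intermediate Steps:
R = -18
y = 39
B = Pow(21, Rational(1, 2)) (B = Pow(Add(-18, 39), Rational(1, 2)) = Pow(21, Rational(1, 2)) ≈ 4.5826)
Pow(B, 2) = Pow(Pow(21, Rational(1, 2)), 2) = 21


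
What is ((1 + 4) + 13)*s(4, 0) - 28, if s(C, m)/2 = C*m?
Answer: -28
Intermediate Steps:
s(C, m) = 2*C*m (s(C, m) = 2*(C*m) = 2*C*m)
((1 + 4) + 13)*s(4, 0) - 28 = ((1 + 4) + 13)*(2*4*0) - 28 = (5 + 13)*0 - 28 = 18*0 - 28 = 0 - 28 = -28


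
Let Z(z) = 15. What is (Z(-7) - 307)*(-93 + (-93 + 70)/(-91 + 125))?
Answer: 465010/17 ≈ 27354.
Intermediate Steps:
(Z(-7) - 307)*(-93 + (-93 + 70)/(-91 + 125)) = (15 - 307)*(-93 + (-93 + 70)/(-91 + 125)) = -292*(-93 - 23/34) = -292*(-3185/34) = 465010/17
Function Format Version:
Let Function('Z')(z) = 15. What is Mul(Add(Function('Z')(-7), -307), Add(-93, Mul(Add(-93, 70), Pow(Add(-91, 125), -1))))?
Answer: Rational(465010, 17) ≈ 27354.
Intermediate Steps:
Mul(Add(Function('Z')(-7), -307), Add(-93, Mul(Add(-93, 70), Pow(Add(-91, 125), -1)))) = Mul(Add(15, -307), Add(-93, Mul(Add(-93, 70), Pow(Add(-91, 125), -1)))) = Mul(-292, Add(-93, Mul(-23, Pow(34, -1)))) = Mul(-292, Add(-93, Mul(-23, Rational(1, 34)))) = Mul(-292, Add(-93, Rational(-23, 34))) = Mul(-292, Rational(-3185, 34)) = Rational(465010, 17)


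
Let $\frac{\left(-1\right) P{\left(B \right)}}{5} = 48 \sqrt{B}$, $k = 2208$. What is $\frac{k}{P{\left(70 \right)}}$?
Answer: $- \frac{23 \sqrt{70}}{175} \approx -1.0996$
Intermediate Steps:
$P{\left(B \right)} = - 240 \sqrt{B}$ ($P{\left(B \right)} = - 5 \cdot 48 \sqrt{B} = - 240 \sqrt{B}$)
$\frac{k}{P{\left(70 \right)}} = \frac{2208}{\left(-240\right) \sqrt{70}} = 2208 \left(- \frac{\sqrt{70}}{16800}\right) = - \frac{23 \sqrt{70}}{175}$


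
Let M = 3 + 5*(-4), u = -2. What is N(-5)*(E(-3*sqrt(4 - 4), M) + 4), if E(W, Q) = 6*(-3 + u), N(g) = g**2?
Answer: -650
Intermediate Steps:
M = -17 (M = 3 - 20 = -17)
E(W, Q) = -30 (E(W, Q) = 6*(-3 - 2) = 6*(-5) = -30)
N(-5)*(E(-3*sqrt(4 - 4), M) + 4) = (-5)**2*(-30 + 4) = 25*(-26) = -650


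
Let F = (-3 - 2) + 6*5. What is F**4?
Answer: 390625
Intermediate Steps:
F = 25 (F = -5 + 30 = 25)
F**4 = 25**4 = 390625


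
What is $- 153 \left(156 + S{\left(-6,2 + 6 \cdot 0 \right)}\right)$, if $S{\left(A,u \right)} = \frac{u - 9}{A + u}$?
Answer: $- \frac{96543}{4} \approx -24136.0$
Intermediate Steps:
$S{\left(A,u \right)} = \frac{-9 + u}{A + u}$
$- 153 \left(156 + S{\left(-6,2 + 6 \cdot 0 \right)}\right) = - 153 \left(156 + \frac{-9 + \left(2 + 6 \cdot 0\right)}{-6 + \left(2 + 6 \cdot 0\right)}\right) = - 153 \left(156 + \frac{-9 + \left(2 + 0\right)}{-6 + \left(2 + 0\right)}\right) = - 153 \left(156 + \frac{-9 + 2}{-6 + 2}\right) = - 153 \left(156 + \frac{1}{-4} \left(-7\right)\right) = - 153 \left(156 - - \frac{7}{4}\right) = - 153 \left(156 + \frac{7}{4}\right) = \left(-153\right) \frac{631}{4} = - \frac{96543}{4}$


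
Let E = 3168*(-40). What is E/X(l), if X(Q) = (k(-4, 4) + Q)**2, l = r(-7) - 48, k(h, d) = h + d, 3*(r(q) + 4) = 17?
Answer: -1140480/19321 ≈ -59.028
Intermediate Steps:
r(q) = 5/3 (r(q) = -4 + (1/3)*17 = -4 + 17/3 = 5/3)
k(h, d) = d + h
l = -139/3 (l = 5/3 - 48 = -139/3 ≈ -46.333)
E = -126720
X(Q) = Q**2 (X(Q) = ((4 - 4) + Q)**2 = (0 + Q)**2 = Q**2)
E/X(l) = -126720/((-139/3)**2) = -126720/19321/9 = -126720*9/19321 = -1140480/19321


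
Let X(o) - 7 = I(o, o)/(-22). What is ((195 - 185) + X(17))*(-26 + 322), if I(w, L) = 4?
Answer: 54760/11 ≈ 4978.2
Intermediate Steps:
X(o) = 75/11 (X(o) = 7 + 4/(-22) = 7 + 4*(-1/22) = 7 - 2/11 = 75/11)
((195 - 185) + X(17))*(-26 + 322) = ((195 - 185) + 75/11)*(-26 + 322) = (10 + 75/11)*296 = (185/11)*296 = 54760/11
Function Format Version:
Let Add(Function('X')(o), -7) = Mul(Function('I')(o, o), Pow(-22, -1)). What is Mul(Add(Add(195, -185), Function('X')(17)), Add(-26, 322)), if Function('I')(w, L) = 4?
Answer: Rational(54760, 11) ≈ 4978.2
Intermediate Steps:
Function('X')(o) = Rational(75, 11) (Function('X')(o) = Add(7, Mul(4, Pow(-22, -1))) = Add(7, Mul(4, Rational(-1, 22))) = Add(7, Rational(-2, 11)) = Rational(75, 11))
Mul(Add(Add(195, -185), Function('X')(17)), Add(-26, 322)) = Mul(Add(Add(195, -185), Rational(75, 11)), Add(-26, 322)) = Mul(Add(10, Rational(75, 11)), 296) = Mul(Rational(185, 11), 296) = Rational(54760, 11)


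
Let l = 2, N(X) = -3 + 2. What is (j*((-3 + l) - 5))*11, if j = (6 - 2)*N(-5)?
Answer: 264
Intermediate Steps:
N(X) = -1
j = -4 (j = (6 - 2)*(-1) = 4*(-1) = -4)
(j*((-3 + l) - 5))*11 = -4*((-3 + 2) - 5)*11 = -4*(-1 - 5)*11 = -4*(-6)*11 = 24*11 = 264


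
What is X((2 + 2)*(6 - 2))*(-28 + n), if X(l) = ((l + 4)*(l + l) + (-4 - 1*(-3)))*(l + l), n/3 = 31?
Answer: 1329120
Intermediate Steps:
n = 93 (n = 3*31 = 93)
X(l) = 2*l*(-1 + 2*l*(4 + l)) (X(l) = ((4 + l)*(2*l) + (-4 + 3))*(2*l) = (2*l*(4 + l) - 1)*(2*l) = (-1 + 2*l*(4 + l))*(2*l) = 2*l*(-1 + 2*l*(4 + l)))
X((2 + 2)*(6 - 2))*(-28 + n) = (2*((2 + 2)*(6 - 2))*(-1 + 2*((2 + 2)*(6 - 2))² + 8*((2 + 2)*(6 - 2))))*(-28 + 93) = (2*(4*4)*(-1 + 2*(4*4)² + 8*(4*4)))*65 = (2*16*(-1 + 2*16² + 8*16))*65 = (2*16*(-1 + 2*256 + 128))*65 = (2*16*(-1 + 512 + 128))*65 = (2*16*639)*65 = 20448*65 = 1329120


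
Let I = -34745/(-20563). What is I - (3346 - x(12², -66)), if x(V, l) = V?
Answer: -65807981/20563 ≈ -3200.3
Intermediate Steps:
I = 34745/20563 (I = -34745*(-1/20563) = 34745/20563 ≈ 1.6897)
I - (3346 - x(12², -66)) = 34745/20563 - (3346 - 1*12²) = 34745/20563 - (3346 - 1*144) = 34745/20563 - (3346 - 144) = 34745/20563 - 1*3202 = 34745/20563 - 3202 = -65807981/20563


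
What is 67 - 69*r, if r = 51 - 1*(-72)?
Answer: -8420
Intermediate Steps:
r = 123 (r = 51 + 72 = 123)
67 - 69*r = 67 - 69*123 = 67 - 8487 = -8420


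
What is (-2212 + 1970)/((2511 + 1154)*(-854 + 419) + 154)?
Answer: 242/1594121 ≈ 0.00015181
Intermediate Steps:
(-2212 + 1970)/((2511 + 1154)*(-854 + 419) + 154) = -242/(3665*(-435) + 154) = -242/(-1594275 + 154) = -242/(-1594121) = -242*(-1/1594121) = 242/1594121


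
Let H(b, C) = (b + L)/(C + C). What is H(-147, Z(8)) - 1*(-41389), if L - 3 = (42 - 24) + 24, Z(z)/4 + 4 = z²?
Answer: 3311103/80 ≈ 41389.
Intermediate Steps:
Z(z) = -16 + 4*z²
L = 45 (L = 3 + ((42 - 24) + 24) = 3 + (18 + 24) = 3 + 42 = 45)
H(b, C) = (45 + b)/(2*C) (H(b, C) = (b + 45)/(C + C) = (45 + b)/((2*C)) = (45 + b)*(1/(2*C)) = (45 + b)/(2*C))
H(-147, Z(8)) - 1*(-41389) = (45 - 147)/(2*(-16 + 4*8²)) - 1*(-41389) = (½)*(-102)/(-16 + 4*64) + 41389 = (½)*(-102)/(-16 + 256) + 41389 = (½)*(-102)/240 + 41389 = (½)*(1/240)*(-102) + 41389 = -17/80 + 41389 = 3311103/80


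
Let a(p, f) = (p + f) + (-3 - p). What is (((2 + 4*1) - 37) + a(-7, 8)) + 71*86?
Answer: 6080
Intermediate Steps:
a(p, f) = -3 + f (a(p, f) = (f + p) + (-3 - p) = -3 + f)
(((2 + 4*1) - 37) + a(-7, 8)) + 71*86 = (((2 + 4*1) - 37) + (-3 + 8)) + 71*86 = (((2 + 4) - 37) + 5) + 6106 = ((6 - 37) + 5) + 6106 = (-31 + 5) + 6106 = -26 + 6106 = 6080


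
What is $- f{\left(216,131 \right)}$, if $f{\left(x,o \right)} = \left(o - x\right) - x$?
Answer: $301$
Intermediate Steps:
$f{\left(x,o \right)} = o - 2 x$
$- f{\left(216,131 \right)} = - (131 - 432) = \left(-1\right) \left(-301\right) = 301$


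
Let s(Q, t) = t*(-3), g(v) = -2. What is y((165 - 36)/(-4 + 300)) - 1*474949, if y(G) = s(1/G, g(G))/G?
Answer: -20422215/43 ≈ -4.7494e+5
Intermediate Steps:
s(Q, t) = -3*t
y(G) = 6/G (y(G) = (-3*(-2))/G = 6/G)
y((165 - 36)/(-4 + 300)) - 1*474949 = 6/(((165 - 36)/(-4 + 300))) - 1*474949 = 6/((129/296)) - 474949 = 6/((129*(1/296))) - 474949 = 6/(129/296) - 474949 = 6*(296/129) - 474949 = 592/43 - 474949 = -20422215/43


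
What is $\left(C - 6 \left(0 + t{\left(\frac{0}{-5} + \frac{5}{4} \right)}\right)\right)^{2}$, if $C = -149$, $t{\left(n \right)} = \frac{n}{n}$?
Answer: $24025$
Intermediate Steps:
$t{\left(n \right)} = 1$
$\left(C - 6 \left(0 + t{\left(\frac{0}{-5} + \frac{5}{4} \right)}\right)\right)^{2} = \left(-149 - 6 \left(0 + 1\right)\right)^{2} = \left(-149 - 6\right)^{2} = \left(-155\right)^{2} = 24025$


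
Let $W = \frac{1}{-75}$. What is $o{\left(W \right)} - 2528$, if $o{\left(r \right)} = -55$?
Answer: $-2583$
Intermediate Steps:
$W = - \frac{1}{75} \approx -0.013333$
$o{\left(W \right)} - 2528 = -55 - 2528 = -2583$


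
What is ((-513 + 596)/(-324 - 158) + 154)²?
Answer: 5497481025/232324 ≈ 23663.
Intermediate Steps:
((-513 + 596)/(-324 - 158) + 154)² = (83/(-482) + 154)² = (83*(-1/482) + 154)² = (-83/482 + 154)² = (74145/482)² = 5497481025/232324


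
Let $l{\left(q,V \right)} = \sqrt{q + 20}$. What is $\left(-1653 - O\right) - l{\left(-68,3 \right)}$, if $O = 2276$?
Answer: $-3929 - 4 i \sqrt{3} \approx -3929.0 - 6.9282 i$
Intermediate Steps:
$l{\left(q,V \right)} = \sqrt{20 + q}$
$\left(-1653 - O\right) - l{\left(-68,3 \right)} = \left(-1653 - 2276\right) - \sqrt{20 - 68} = \left(-1653 - 2276\right) - \sqrt{-48} = -3929 - 4 i \sqrt{3}$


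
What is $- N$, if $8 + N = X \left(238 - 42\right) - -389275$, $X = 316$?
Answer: $-451203$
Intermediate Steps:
$N = 451203$ ($N = -8 + \left(316 \left(238 - 42\right) - -389275\right) = -8 + \left(316 \cdot 196 + 389275\right) = -8 + \left(61936 + 389275\right) = -8 + 451211 = 451203$)
$- N = \left(-1\right) 451203 = -451203$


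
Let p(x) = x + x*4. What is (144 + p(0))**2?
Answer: 20736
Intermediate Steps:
p(x) = 5*x (p(x) = x + 4*x = 5*x)
(144 + p(0))**2 = (144 + 5*0)**2 = (144 + 0)**2 = 144**2 = 20736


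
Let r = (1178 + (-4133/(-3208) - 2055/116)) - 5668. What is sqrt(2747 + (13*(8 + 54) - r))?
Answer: sqrt(17438490901282)/46516 ≈ 89.774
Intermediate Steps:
r = -419241933/93032 (r = (1178 + (-4133*(-1/3208) - 2055*1/116)) - 5668 = (1178 + (4133/3208 - 2055/116)) - 5668 = (1178 - 1528253/93032) - 5668 = 108063443/93032 - 5668 = -419241933/93032 ≈ -4506.4)
sqrt(2747 + (13*(8 + 54) - r)) = sqrt(2747 + (13*(8 + 54) - 1*(-419241933/93032))) = sqrt(2747 + (13*62 + 419241933/93032)) = sqrt(2747 + (806 + 419241933/93032)) = sqrt(2747 + 494225725/93032) = sqrt(749784629/93032) = sqrt(17438490901282)/46516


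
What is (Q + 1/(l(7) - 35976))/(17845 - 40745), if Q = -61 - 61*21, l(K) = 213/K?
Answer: 67534541/1152415020 ≈ 0.058603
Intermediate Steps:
Q = -1342 (Q = -61 - 1281 = -1342)
(Q + 1/(l(7) - 35976))/(17845 - 40745) = (-1342 + 1/(213/7 - 35976))/(17845 - 40745) = (-1342 + 1/(213*(⅐) - 35976))/(-22900) = (-1342 + 1/(213/7 - 35976))*(-1/22900) = (-1342 + 1/(-251619/7))*(-1/22900) = (-1342 - 7/251619)*(-1/22900) = -337672705/251619*(-1/22900) = 67534541/1152415020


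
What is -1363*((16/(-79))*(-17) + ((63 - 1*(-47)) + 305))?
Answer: -45056691/79 ≈ -5.7034e+5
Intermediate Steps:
-1363*((16/(-79))*(-17) + ((63 - 1*(-47)) + 305)) = -1363*((16*(-1/79))*(-17) + ((63 + 47) + 305)) = -1363*(-16/79*(-17) + (110 + 305)) = -1363*(272/79 + 415) = -1363*33057/79 = -45056691/79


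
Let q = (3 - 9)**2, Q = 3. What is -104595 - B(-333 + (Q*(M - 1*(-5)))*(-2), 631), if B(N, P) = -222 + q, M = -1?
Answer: -104409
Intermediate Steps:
q = 36 (q = (-6)**2 = 36)
B(N, P) = -186 (B(N, P) = -222 + 36 = -186)
-104595 - B(-333 + (Q*(M - 1*(-5)))*(-2), 631) = -104595 - 1*(-186) = -104595 + 186 = -104409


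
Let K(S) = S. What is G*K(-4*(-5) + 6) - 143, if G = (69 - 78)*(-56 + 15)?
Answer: 9451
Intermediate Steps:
G = 369 (G = -9*(-41) = 369)
G*K(-4*(-5) + 6) - 143 = 369*(-4*(-5) + 6) - 143 = 369*(20 + 6) - 143 = 369*26 - 143 = 9594 - 143 = 9451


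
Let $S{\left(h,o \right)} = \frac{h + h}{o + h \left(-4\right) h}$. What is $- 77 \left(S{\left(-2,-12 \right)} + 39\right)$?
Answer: $-3014$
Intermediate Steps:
$S{\left(h,o \right)} = \frac{2 h}{o - 4 h^{2}}$ ($S{\left(h,o \right)} = \frac{2 h}{o + - 4 h h} = \frac{2 h}{o - 4 h^{2}}$)
$- 77 \left(S{\left(-2,-12 \right)} + 39\right) = - 77 \left(\left(-2\right) \left(-2\right) \frac{1}{\left(-1\right) \left(-12\right) + 4 \left(-2\right)^{2}} + 39\right) = - 77 \left(\left(-2\right) \left(-2\right) \frac{1}{12 + 4 \cdot 4} + 39\right) = - 77 \left(\left(-2\right) \left(-2\right) \frac{1}{12 + 16} + 39\right) = - 77 \left(\left(-2\right) \left(-2\right) \frac{1}{28} + 39\right) = - 77 \left(\frac{1}{7} + 39\right) = \left(-77\right) \frac{274}{7} = -3014$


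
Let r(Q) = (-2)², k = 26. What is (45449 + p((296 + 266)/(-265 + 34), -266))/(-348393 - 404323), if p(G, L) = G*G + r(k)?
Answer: -2425733377/40165678476 ≈ -0.060393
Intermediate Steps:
r(Q) = 4
p(G, L) = 4 + G² (p(G, L) = G*G + 4 = G² + 4 = 4 + G²)
(45449 + p((296 + 266)/(-265 + 34), -266))/(-348393 - 404323) = (45449 + (4 + ((296 + 266)/(-265 + 34))²))/(-348393 - 404323) = (45449 + (4 + (562/(-231))²))/(-752716) = (45449 + (4 + (562*(-1/231))²))*(-1/752716) = (45449 + (4 + (-562/231)²))*(-1/752716) = (45449 + (4 + 315844/53361))*(-1/752716) = (45449 + 529288/53361)*(-1/752716) = (2425733377/53361)*(-1/752716) = -2425733377/40165678476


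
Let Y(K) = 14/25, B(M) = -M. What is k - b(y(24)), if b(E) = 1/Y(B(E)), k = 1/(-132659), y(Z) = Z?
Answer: -3316489/1857226 ≈ -1.7857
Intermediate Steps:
Y(K) = 14/25 (Y(K) = 14*(1/25) = 14/25)
k = -1/132659 ≈ -7.5381e-6
b(E) = 25/14 (b(E) = 1/(14/25) = 25/14)
k - b(y(24)) = -1/132659 - 1*25/14 = -1/132659 - 25/14 = -3316489/1857226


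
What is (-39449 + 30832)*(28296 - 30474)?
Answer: 18767826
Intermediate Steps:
(-39449 + 30832)*(28296 - 30474) = -8617*(-2178) = 18767826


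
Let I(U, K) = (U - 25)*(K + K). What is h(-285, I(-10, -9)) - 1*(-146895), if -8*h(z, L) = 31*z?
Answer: 1183995/8 ≈ 1.4800e+5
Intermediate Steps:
I(U, K) = 2*K*(-25 + U) (I(U, K) = (-25 + U)*(2*K) = 2*K*(-25 + U))
h(z, L) = -31*z/8
h(-285, I(-10, -9)) - 1*(-146895) = -31/8*(-285) - 1*(-146895) = 8835/8 + 146895 = 1183995/8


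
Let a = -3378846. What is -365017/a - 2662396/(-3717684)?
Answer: 862736994637/1046790142722 ≈ 0.82417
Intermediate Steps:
-365017/a - 2662396/(-3717684) = -365017/(-3378846) - 2662396/(-3717684) = -365017*(-1/3378846) - 2662396*(-1/3717684) = 365017/3378846 + 665599/929421 = 862736994637/1046790142722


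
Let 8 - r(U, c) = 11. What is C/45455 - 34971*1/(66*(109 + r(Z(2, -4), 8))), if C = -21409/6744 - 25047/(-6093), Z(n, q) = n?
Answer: -604801567399373/120991941907320 ≈ -4.9987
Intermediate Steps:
r(U, c) = -3 (r(U, c) = 8 - 1*11 = 8 - 11 = -3)
C = 4274659/4565688 (C = -21409*1/6744 - 25047*(-1/6093) = -21409/6744 + 2783/677 = 4274659/4565688 ≈ 0.93626)
C/45455 - 34971*1/(66*(109 + r(Z(2, -4), 8))) = (4274659/4565688)/45455 - 34971*1/(66*(109 - 3)) = (4274659/4565688)*(1/45455) - 34971/(66*106) = 4274659/207533348040 - 34971/6996 = 4274659/207533348040 - 34971*1/6996 = 4274659/207533348040 - 11657/2332 = -604801567399373/120991941907320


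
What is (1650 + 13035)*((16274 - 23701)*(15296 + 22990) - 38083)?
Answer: -4176240790425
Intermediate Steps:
(1650 + 13035)*((16274 - 23701)*(15296 + 22990) - 38083) = 14685*(-7427*38286 - 38083) = 14685*(-284350122 - 38083) = 14685*(-284388205) = -4176240790425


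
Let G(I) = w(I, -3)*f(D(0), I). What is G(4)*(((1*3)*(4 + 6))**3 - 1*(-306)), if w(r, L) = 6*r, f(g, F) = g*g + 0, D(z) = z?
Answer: 0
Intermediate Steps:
f(g, F) = g**2 (f(g, F) = g**2 + 0 = g**2)
G(I) = 0 (G(I) = (6*I)*0**2 = (6*I)*0 = 0)
G(4)*(((1*3)*(4 + 6))**3 - 1*(-306)) = 0*(((1*3)*(4 + 6))**3 - 1*(-306)) = 0*((3*10)**3 + 306) = 0*(30**3 + 306) = 0*(27000 + 306) = 0*27306 = 0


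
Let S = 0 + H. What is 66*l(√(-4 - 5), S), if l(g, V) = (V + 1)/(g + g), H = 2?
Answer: -33*I ≈ -33.0*I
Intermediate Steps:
S = 2 (S = 0 + 2 = 2)
l(g, V) = (1 + V)/(2*g) (l(g, V) = (1 + V)/((2*g)) = (1 + V)*(1/(2*g)) = (1 + V)/(2*g))
66*l(√(-4 - 5), S) = 66*((1 + 2)/(2*(√(-4 - 5)))) = 66*((½)*3/√(-9)) = 66*((½)*3/(3*I)) = 66*((½)*(-I/3)*3) = 66*(-I/2) = -33*I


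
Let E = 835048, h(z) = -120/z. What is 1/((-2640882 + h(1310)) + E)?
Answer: -131/236564266 ≈ -5.5376e-7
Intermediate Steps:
1/((-2640882 + h(1310)) + E) = 1/((-2640882 - 120/1310) + 835048) = 1/((-2640882 - 120*1/1310) + 835048) = 1/((-2640882 - 12/131) + 835048) = 1/(-345955554/131 + 835048) = 1/(-236564266/131) = -131/236564266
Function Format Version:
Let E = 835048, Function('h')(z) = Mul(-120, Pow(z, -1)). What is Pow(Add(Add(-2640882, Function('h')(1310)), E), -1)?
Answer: Rational(-131, 236564266) ≈ -5.5376e-7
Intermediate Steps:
Pow(Add(Add(-2640882, Function('h')(1310)), E), -1) = Pow(Add(Add(-2640882, Mul(-120, Pow(1310, -1))), 835048), -1) = Pow(Add(Add(-2640882, Mul(-120, Rational(1, 1310))), 835048), -1) = Pow(Add(Add(-2640882, Rational(-12, 131)), 835048), -1) = Pow(Add(Rational(-345955554, 131), 835048), -1) = Pow(Rational(-236564266, 131), -1) = Rational(-131, 236564266)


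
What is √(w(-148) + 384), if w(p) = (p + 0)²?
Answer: 4*√1393 ≈ 149.29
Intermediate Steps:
w(p) = p²
√(w(-148) + 384) = √((-148)² + 384) = √(21904 + 384) = √22288 = 4*√1393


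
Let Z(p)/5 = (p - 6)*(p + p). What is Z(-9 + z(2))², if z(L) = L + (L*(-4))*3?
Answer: 131560900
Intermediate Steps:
z(L) = -11*L (z(L) = L - 4*L*3 = L - 12*L = -11*L)
Z(p) = 10*p*(-6 + p) (Z(p) = 5*((p - 6)*(p + p)) = 5*((-6 + p)*(2*p)) = 5*(2*p*(-6 + p)) = 10*p*(-6 + p))
Z(-9 + z(2))² = (10*(-9 - 11*2)*(-6 + (-9 - 11*2)))² = (10*(-9 - 22)*(-6 + (-9 - 22)))² = (10*(-31)*(-6 - 31))² = (10*(-31)*(-37))² = 11470² = 131560900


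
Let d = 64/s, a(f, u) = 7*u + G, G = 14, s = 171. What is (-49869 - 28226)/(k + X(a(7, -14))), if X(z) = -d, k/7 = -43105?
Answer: 13354245/51596749 ≈ 0.25882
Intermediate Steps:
k = -301735 (k = 7*(-43105) = -301735)
a(f, u) = 14 + 7*u (a(f, u) = 7*u + 14 = 14 + 7*u)
d = 64/171 ≈ 0.37427
X(z) = -64/171 (X(z) = -1*64/171 = -64/171)
(-49869 - 28226)/(k + X(a(7, -14))) = (-49869 - 28226)/(-301735 - 64/171) = -78095/(-51596749/171) = -78095*(-171/51596749) = 13354245/51596749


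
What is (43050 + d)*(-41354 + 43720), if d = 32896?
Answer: 179688236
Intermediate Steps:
(43050 + d)*(-41354 + 43720) = (43050 + 32896)*(-41354 + 43720) = 75946*2366 = 179688236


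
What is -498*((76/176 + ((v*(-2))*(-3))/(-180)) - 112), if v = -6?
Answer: 6100749/110 ≈ 55461.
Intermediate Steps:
-498*((76/176 + ((v*(-2))*(-3))/(-180)) - 112) = -498*((76/176 + (-6*(-2)*(-3))/(-180)) - 112) = -498*((76*(1/176) + (12*(-3))*(-1/180)) - 112) = -498*((19/44 - 36*(-1/180)) - 112) = -498*((19/44 + ⅕) - 112) = -498*(139/220 - 112) = -498*(-24501/220) = 6100749/110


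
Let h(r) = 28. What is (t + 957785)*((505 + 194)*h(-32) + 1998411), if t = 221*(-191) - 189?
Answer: 1847231368455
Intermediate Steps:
t = -42400 (t = -42211 - 189 = -42400)
(t + 957785)*((505 + 194)*h(-32) + 1998411) = (-42400 + 957785)*((505 + 194)*28 + 1998411) = 915385*(699*28 + 1998411) = 915385*(19572 + 1998411) = 915385*2017983 = 1847231368455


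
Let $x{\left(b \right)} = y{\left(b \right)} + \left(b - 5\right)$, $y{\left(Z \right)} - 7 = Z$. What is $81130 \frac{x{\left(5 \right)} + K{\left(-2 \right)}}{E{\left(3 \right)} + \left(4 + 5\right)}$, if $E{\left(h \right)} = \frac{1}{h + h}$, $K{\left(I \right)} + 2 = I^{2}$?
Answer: $\frac{1362984}{11} \approx 1.2391 \cdot 10^{5}$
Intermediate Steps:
$y{\left(Z \right)} = 7 + Z$
$K{\left(I \right)} = -2 + I^{2}$
$x{\left(b \right)} = 2 + 2 b$ ($x{\left(b \right)} = \left(7 + b\right) + \left(b - 5\right) = \left(7 + b\right) + \left(-5 + b\right) = 2 + 2 b$)
$E{\left(h \right)} = \frac{1}{2 h}$
$81130 \frac{x{\left(5 \right)} + K{\left(-2 \right)}}{E{\left(3 \right)} + \left(4 + 5\right)} = 81130 \frac{\left(2 + 2 \cdot 5\right) - \left(2 - \left(-2\right)^{2}\right)}{\frac{1}{2 \cdot 3} + \left(4 + 5\right)} = 81130 \frac{\left(2 + 10\right) + \left(-2 + 4\right)}{\frac{1}{2} \cdot \frac{1}{3} + 9} = 81130 \frac{12 + 2}{\frac{1}{6} + 9} = 81130 \frac{14}{\frac{55}{6}} = 81130 \cdot 14 \cdot \frac{6}{55} = 81130 \cdot \frac{84}{55} = \frac{1362984}{11}$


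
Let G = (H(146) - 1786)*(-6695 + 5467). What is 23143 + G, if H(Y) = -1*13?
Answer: 2232315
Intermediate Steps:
H(Y) = -13
G = 2209172 (G = (-13 - 1786)*(-6695 + 5467) = -1799*(-1228) = 2209172)
23143 + G = 23143 + 2209172 = 2232315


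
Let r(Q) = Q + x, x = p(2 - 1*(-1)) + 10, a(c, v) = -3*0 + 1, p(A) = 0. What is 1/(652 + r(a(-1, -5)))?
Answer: 1/663 ≈ 0.0015083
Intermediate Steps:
a(c, v) = 1 (a(c, v) = 0 + 1 = 1)
x = 10 (x = 0 + 10 = 10)
r(Q) = 10 + Q (r(Q) = Q + 10 = 10 + Q)
1/(652 + r(a(-1, -5))) = 1/(652 + (10 + 1)) = 1/(652 + 11) = 1/663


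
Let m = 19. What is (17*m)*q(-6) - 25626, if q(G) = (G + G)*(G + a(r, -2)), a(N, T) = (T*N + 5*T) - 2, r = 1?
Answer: 51894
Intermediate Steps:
a(N, T) = -2 + 5*T + N*T (a(N, T) = (N*T + 5*T) - 2 = (5*T + N*T) - 2 = -2 + 5*T + N*T)
q(G) = 2*G*(-14 + G) (q(G) = (G + G)*(G + (-2 + 5*(-2) + 1*(-2))) = (2*G)*(G + (-2 - 10 - 2)) = (2*G)*(G - 14) = (2*G)*(-14 + G) = 2*G*(-14 + G))
(17*m)*q(-6) - 25626 = (17*19)*(2*(-6)*(-14 - 6)) - 25626 = 323*(2*(-6)*(-20)) - 25626 = 323*240 - 25626 = 77520 - 25626 = 51894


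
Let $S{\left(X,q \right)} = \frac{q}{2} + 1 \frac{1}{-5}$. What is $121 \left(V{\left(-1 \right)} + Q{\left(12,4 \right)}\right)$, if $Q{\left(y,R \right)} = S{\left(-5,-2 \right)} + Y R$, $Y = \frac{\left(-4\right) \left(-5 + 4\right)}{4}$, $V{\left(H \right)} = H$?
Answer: $\frac{1089}{5} \approx 217.8$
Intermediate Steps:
$S{\left(X,q \right)} = - \frac{1}{5} + \frac{q}{2}$ ($S{\left(X,q \right)} = q \frac{1}{2} + 1 \left(- \frac{1}{5}\right) = \frac{q}{2} - \frac{1}{5} = - \frac{1}{5} + \frac{q}{2}$)
$Y = 1$ ($Y = \left(-4\right) \left(-1\right) \frac{1}{4} = 4 \cdot \frac{1}{4} = 1$)
$Q{\left(y,R \right)} = - \frac{6}{5} + R$ ($Q{\left(y,R \right)} = \left(- \frac{1}{5} + \frac{1}{2} \left(-2\right)\right) + 1 R = \left(- \frac{1}{5} - 1\right) + R = - \frac{6}{5} + R$)
$121 \left(V{\left(-1 \right)} + Q{\left(12,4 \right)}\right) = 121 \left(-1 + \left(- \frac{6}{5} + 4\right)\right) = 121 \left(-1 + \frac{14}{5}\right) = 121 \cdot \frac{9}{5} = \frac{1089}{5}$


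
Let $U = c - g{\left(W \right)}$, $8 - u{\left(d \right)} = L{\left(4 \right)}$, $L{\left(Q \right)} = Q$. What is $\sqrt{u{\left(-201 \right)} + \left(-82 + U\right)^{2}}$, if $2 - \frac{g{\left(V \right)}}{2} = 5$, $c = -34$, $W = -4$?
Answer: $2 \sqrt{3026} \approx 110.02$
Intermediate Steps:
$g{\left(V \right)} = -6$ ($g{\left(V \right)} = 4 - 10 = -6$)
$u{\left(d \right)} = 4$ ($u{\left(d \right)} = 8 - 4 = 4$)
$U = -28$ ($U = -34 - -6 = -34 + 6 = -28$)
$\sqrt{u{\left(-201 \right)} + \left(-82 + U\right)^{2}} = \sqrt{4 + \left(-82 - 28\right)^{2}} = \sqrt{4 + \left(-110\right)^{2}} = \sqrt{4 + 12100} = \sqrt{12104} = 2 \sqrt{3026}$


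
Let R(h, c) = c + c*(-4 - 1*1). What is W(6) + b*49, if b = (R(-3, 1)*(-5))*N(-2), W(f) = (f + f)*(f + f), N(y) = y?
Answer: -1816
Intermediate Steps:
R(h, c) = -4*c (R(h, c) = c + c*(-4 - 1) = c + c*(-5) = c - 5*c = -4*c)
W(f) = 4*f² (W(f) = (2*f)*(2*f) = 4*f²)
b = -40 (b = (-4*1*(-5))*(-2) = -4*(-5)*(-2) = 20*(-2) = -40)
W(6) + b*49 = 4*6² - 40*49 = 4*36 - 1960 = 144 - 1960 = -1816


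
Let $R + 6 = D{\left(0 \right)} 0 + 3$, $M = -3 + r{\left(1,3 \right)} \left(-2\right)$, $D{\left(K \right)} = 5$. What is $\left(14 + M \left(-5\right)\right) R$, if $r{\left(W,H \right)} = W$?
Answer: $-117$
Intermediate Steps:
$M = -5$ ($M = -3 + 1 \left(-2\right) = -3 - 2 = -5$)
$R = -3$ ($R = -6 + \left(5 \cdot 0 + 3\right) = -6 + \left(0 + 3\right) = -6 + 3 = -3$)
$\left(14 + M \left(-5\right)\right) R = \left(14 - -25\right) \left(-3\right) = \left(14 + 25\right) \left(-3\right) = 39 \left(-3\right) = -117$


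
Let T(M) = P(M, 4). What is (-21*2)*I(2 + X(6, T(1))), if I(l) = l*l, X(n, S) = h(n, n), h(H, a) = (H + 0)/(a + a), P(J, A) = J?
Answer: -525/2 ≈ -262.50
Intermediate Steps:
h(H, a) = H/(2*a) (h(H, a) = H/((2*a)) = H*(1/(2*a)) = H/(2*a))
T(M) = M
X(n, S) = ½ (X(n, S) = n/(2*n) = ½)
I(l) = l²
(-21*2)*I(2 + X(6, T(1))) = (-21*2)*(2 + ½)² = -42*(5/2)² = -42*25/4 = -525/2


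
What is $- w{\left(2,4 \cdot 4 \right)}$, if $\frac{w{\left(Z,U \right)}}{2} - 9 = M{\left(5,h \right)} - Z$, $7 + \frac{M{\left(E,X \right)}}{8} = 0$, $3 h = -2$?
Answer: $98$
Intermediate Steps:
$h = - \frac{2}{3}$ ($h = \frac{1}{3} \left(-2\right) = - \frac{2}{3} \approx -0.66667$)
$M{\left(E,X \right)} = -56$ ($M{\left(E,X \right)} = -56 + 8 \cdot 0 = -56 + 0 = -56$)
$w{\left(Z,U \right)} = -94 - 2 Z$ ($w{\left(Z,U \right)} = 18 + 2 \left(-56 - Z\right) = 18 - \left(112 + 2 Z\right) = -94 - 2 Z$)
$- w{\left(2,4 \cdot 4 \right)} = - (-94 - 4) = \left(-1\right) \left(-98\right) = 98$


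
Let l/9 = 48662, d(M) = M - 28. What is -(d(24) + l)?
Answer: -437954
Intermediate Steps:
d(M) = -28 + M
l = 437958 (l = 9*48662 = 437958)
-(d(24) + l) = -((-28 + 24) + 437958) = -(-4 + 437958) = -1*437954 = -437954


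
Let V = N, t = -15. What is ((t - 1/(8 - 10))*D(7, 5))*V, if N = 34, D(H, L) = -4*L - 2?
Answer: 10846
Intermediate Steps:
D(H, L) = -2 - 4*L
V = 34
((t - 1/(8 - 10))*D(7, 5))*V = ((-15 - 1/(8 - 10))*(-2 - 4*5))*34 = ((-15 - 1/(-2))*(-2 - 20))*34 = ((-15 - 1*(-½))*(-22))*34 = ((-15 + ½)*(-22))*34 = -29/2*(-22)*34 = 319*34 = 10846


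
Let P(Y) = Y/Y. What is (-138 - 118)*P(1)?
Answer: -256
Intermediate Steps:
P(Y) = 1
(-138 - 118)*P(1) = (-138 - 118)*1 = -256*1 = -256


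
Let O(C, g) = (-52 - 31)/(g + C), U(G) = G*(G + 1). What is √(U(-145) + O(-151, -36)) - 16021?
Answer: -16021 + √730168241/187 ≈ -15877.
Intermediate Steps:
U(G) = G*(1 + G)
O(C, g) = -83/(C + g)
√(U(-145) + O(-151, -36)) - 16021 = √(-145*(1 - 145) - 83/(-151 - 36)) - 16021 = √(-145*(-144) - 83/(-187)) - 16021 = √(20880 - 83*(-1/187)) - 16021 = √(20880 + 83/187) - 16021 = √(3904643/187) - 16021 = √730168241/187 - 16021 = -16021 + √730168241/187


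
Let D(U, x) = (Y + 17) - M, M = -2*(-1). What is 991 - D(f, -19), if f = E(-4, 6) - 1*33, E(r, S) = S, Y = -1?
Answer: 977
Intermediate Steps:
M = 2
f = -27 (f = 6 - 1*33 = 6 - 33 = -27)
D(U, x) = 14 (D(U, x) = (-1 + 17) - 1*2 = 16 - 2 = 14)
991 - D(f, -19) = 991 - 1*14 = 991 - 14 = 977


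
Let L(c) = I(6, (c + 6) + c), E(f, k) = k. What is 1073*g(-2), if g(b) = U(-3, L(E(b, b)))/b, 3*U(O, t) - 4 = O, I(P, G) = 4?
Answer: -1073/6 ≈ -178.83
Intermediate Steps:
L(c) = 4
U(O, t) = 4/3 + O/3
g(b) = 1/(3*b) (g(b) = (4/3 + (⅓)*(-3))/b = (4/3 - 1)/b = 1/(3*b))
1073*g(-2) = 1073*((⅓)/(-2)) = 1073*((⅓)*(-½)) = 1073*(-⅙) = -1073/6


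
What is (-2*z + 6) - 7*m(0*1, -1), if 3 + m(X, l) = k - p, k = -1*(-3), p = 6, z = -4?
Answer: 56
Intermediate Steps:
k = 3
m(X, l) = -6 (m(X, l) = -3 + (3 - 1*6) = -3 + (3 - 6) = -3 - 3 = -6)
(-2*z + 6) - 7*m(0*1, -1) = (-2*(-4) + 6) - 7*(-6) = (8 + 6) + 42 = 14 + 42 = 56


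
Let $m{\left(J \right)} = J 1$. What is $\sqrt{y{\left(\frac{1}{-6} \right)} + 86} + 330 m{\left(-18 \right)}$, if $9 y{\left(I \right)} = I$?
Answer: $-5940 + \frac{\sqrt{27858}}{18} \approx -5930.7$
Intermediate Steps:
$m{\left(J \right)} = J$
$y{\left(I \right)} = \frac{I}{9}$
$\sqrt{y{\left(\frac{1}{-6} \right)} + 86} + 330 m{\left(-18 \right)} = \sqrt{\frac{1}{9 \left(-6\right)} + 86} + 330 \left(-18\right) = \sqrt{\frac{1}{9} \left(- \frac{1}{6}\right) + 86} - 5940 = \sqrt{- \frac{1}{54} + 86} - 5940 = \sqrt{\frac{4643}{54}} - 5940 = \frac{\sqrt{27858}}{18} - 5940 = -5940 + \frac{\sqrt{27858}}{18}$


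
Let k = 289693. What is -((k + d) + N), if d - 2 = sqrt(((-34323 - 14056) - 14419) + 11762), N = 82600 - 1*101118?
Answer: -271177 - 2*I*sqrt(12759) ≈ -2.7118e+5 - 225.91*I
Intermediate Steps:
N = -18518 (N = 82600 - 101118 = -18518)
d = 2 + 2*I*sqrt(12759) (d = 2 + sqrt(((-34323 - 14056) - 14419) + 11762) = 2 + sqrt((-48379 - 14419) + 11762) = 2 + sqrt(-62798 + 11762) = 2 + sqrt(-51036) = 2 + 2*I*sqrt(12759) ≈ 2.0 + 225.91*I)
-((k + d) + N) = -((289693 + (2 + 2*I*sqrt(12759))) - 18518) = -((289695 + 2*I*sqrt(12759)) - 18518) = -(271177 + 2*I*sqrt(12759)) = -271177 - 2*I*sqrt(12759)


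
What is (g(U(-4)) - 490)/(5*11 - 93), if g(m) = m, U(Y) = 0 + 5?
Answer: 485/38 ≈ 12.763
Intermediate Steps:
U(Y) = 5
(g(U(-4)) - 490)/(5*11 - 93) = (5 - 490)/(5*11 - 93) = -485/(55 - 93) = -485/(-38) = -485*(-1/38) = 485/38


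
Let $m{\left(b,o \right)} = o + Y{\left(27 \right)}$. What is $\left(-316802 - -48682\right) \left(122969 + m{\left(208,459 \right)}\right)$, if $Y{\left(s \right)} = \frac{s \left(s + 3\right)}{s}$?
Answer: $-33101558960$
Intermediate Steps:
$Y{\left(s \right)} = 3 + s$ ($Y{\left(s \right)} = \frac{s \left(3 + s\right)}{s} = 3 + s$)
$m{\left(b,o \right)} = 30 + o$ ($m{\left(b,o \right)} = o + \left(3 + 27\right) = o + 30 = 30 + o$)
$\left(-316802 - -48682\right) \left(122969 + m{\left(208,459 \right)}\right) = \left(-316802 - -48682\right) \left(122969 + \left(30 + 459\right)\right) = \left(-316802 + \left(-3922 + 52604\right)\right) \left(122969 + 489\right) = \left(-316802 + 48682\right) 123458 = \left(-268120\right) 123458 = -33101558960$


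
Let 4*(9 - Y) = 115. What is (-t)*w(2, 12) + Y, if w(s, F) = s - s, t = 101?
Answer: -79/4 ≈ -19.750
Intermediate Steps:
Y = -79/4 (Y = 9 - ¼*115 = 9 - 115/4 = -79/4 ≈ -19.750)
w(s, F) = 0
(-t)*w(2, 12) + Y = -1*101*0 - 79/4 = -101*0 - 79/4 = 0 - 79/4 = -79/4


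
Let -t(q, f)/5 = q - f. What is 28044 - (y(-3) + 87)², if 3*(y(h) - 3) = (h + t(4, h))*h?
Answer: 11660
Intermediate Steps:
t(q, f) = -5*q + 5*f (t(q, f) = -5*(q - f) = -5*q + 5*f)
y(h) = 3 + h*(-20 + 6*h)/3 (y(h) = 3 + ((h + (-5*4 + 5*h))*h)/3 = 3 + ((h + (-20 + 5*h))*h)/3 = 3 + ((-20 + 6*h)*h)/3 = 3 + (h*(-20 + 6*h))/3 = 3 + h*(-20 + 6*h)/3)
28044 - (y(-3) + 87)² = 28044 - ((3 + 2*(-3)² - 20/3*(-3)) + 87)² = 28044 - ((3 + 2*9 + 20) + 87)² = 28044 - ((3 + 18 + 20) + 87)² = 28044 - (41 + 87)² = 28044 - 1*128² = 28044 - 1*16384 = 28044 - 16384 = 11660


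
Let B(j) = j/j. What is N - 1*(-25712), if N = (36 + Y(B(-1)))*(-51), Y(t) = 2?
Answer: 23774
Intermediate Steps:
B(j) = 1
N = -1938 (N = (36 + 2)*(-51) = 38*(-51) = -1938)
N - 1*(-25712) = -1938 - 1*(-25712) = -1938 + 25712 = 23774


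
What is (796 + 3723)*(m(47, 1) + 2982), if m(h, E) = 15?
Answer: 13543443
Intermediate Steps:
(796 + 3723)*(m(47, 1) + 2982) = (796 + 3723)*(15 + 2982) = 4519*2997 = 13543443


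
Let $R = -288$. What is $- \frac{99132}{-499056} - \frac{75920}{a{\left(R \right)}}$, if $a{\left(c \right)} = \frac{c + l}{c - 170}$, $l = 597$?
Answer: $\frac{1446073872329}{12850692} \approx 1.1253 \cdot 10^{5}$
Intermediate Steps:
$a{\left(c \right)} = \frac{597 + c}{-170 + c}$ ($a{\left(c \right)} = \frac{c + 597}{c - 170} = \frac{597 + c}{-170 + c}$)
$- \frac{99132}{-499056} - \frac{75920}{a{\left(R \right)}} = - \frac{99132}{-499056} - \frac{75920}{\frac{1}{-170 - 288} \left(597 - 288\right)} = \left(-99132\right) \left(- \frac{1}{499056}\right) - \frac{75920}{\frac{1}{-458} \cdot 309} = \frac{8261}{41588} - \frac{75920}{\left(- \frac{1}{458}\right) 309} = \frac{8261}{41588} - \frac{75920}{- \frac{309}{458}} = \frac{8261}{41588} - - \frac{34771360}{309} = \frac{8261}{41588} + \frac{34771360}{309} = \frac{1446073872329}{12850692}$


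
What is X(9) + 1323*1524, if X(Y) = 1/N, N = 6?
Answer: 12097513/6 ≈ 2.0163e+6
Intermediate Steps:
X(Y) = 1/6
X(9) + 1323*1524 = 1/6 + 1323*1524 = 1/6 + 2016252 = 12097513/6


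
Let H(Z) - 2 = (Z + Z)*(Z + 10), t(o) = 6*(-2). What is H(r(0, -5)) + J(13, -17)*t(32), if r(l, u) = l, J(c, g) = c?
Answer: -154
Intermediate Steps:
t(o) = -12
H(Z) = 2 + 2*Z*(10 + Z) (H(Z) = 2 + (Z + Z)*(Z + 10) = 2 + (2*Z)*(10 + Z) = 2 + 2*Z*(10 + Z))
H(r(0, -5)) + J(13, -17)*t(32) = (2 + 2*0² + 20*0) + 13*(-12) = (2 + 2*0 + 0) - 156 = (2 + 0 + 0) - 156 = 2 - 156 = -154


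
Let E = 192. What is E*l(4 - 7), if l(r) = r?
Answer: -576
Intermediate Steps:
E*l(4 - 7) = 192*(4 - 7) = 192*(-3) = -576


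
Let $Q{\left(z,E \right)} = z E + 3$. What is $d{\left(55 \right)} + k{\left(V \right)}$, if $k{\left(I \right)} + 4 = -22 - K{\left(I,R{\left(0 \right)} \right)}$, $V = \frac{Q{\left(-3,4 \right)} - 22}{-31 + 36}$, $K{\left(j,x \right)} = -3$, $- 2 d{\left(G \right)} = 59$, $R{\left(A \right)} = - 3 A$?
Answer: $- \frac{105}{2} \approx -52.5$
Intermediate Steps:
$d{\left(G \right)} = - \frac{59}{2}$ ($d{\left(G \right)} = \left(- \frac{1}{2}\right) 59 = - \frac{59}{2}$)
$Q{\left(z,E \right)} = 3 + E z$ ($Q{\left(z,E \right)} = E z + 3 = 3 + E z$)
$V = - \frac{31}{5}$ ($V = \frac{\left(3 + 4 \left(-3\right)\right) - 22}{-31 + 36} = \frac{\left(3 - 12\right) - 22}{5} = \left(-9 - 22\right) \frac{1}{5} = \left(-31\right) \frac{1}{5} = - \frac{31}{5} \approx -6.2$)
$k{\left(I \right)} = -23$ ($k{\left(I \right)} = -4 - 19 = -23$)
$d{\left(55 \right)} + k{\left(V \right)} = - \frac{59}{2} - 23 = - \frac{105}{2}$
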